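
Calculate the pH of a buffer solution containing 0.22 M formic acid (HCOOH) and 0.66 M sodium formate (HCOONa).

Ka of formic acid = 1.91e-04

pKa = -log(1.91e-04) = 3.72. pH = pKa + log([A⁻]/[HA]) = 3.72 + log(0.66/0.22)

pH = 4.20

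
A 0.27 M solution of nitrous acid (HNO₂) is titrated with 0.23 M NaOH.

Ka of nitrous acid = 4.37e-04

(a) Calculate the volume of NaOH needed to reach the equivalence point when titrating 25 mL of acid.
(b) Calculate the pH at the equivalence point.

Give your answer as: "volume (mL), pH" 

moles acid = 0.27 × 25/1000 = 0.00675 mol; V_base = moles/0.23 × 1000 = 29.3 mL. At equivalence only the conjugate base is present: [A⁻] = 0.00675/0.054 = 1.2420e-01 M. Kb = Kw/Ka = 2.29e-11; [OH⁻] = √(Kb × [A⁻]) = 1.6859e-06; pOH = 5.77; pH = 14 - pOH = 8.23.

V = 29.3 mL, pH = 8.23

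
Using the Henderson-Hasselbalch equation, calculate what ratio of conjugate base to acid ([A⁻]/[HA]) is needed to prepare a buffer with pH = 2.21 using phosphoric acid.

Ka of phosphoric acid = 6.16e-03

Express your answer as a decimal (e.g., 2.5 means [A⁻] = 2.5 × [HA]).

pKa = -log(6.16e-03) = 2.2104. pH = pKa + log([A⁻]/[HA]), so log([A⁻]/[HA]) = pH − pKa = 2.21 − 2.2104 = -0.0004. [A⁻]/[HA] = 10^(-0.0004) = 0.999

[A⁻]/[HA] = 0.999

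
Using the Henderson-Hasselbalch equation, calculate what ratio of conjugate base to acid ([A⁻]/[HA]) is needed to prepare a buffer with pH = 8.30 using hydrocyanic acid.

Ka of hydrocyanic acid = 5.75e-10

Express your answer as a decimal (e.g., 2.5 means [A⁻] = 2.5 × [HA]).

pKa = -log(5.75e-10) = 9.2403. pH = pKa + log([A⁻]/[HA]), so log([A⁻]/[HA]) = pH − pKa = 8.30 − 9.2403 = -0.9403. [A⁻]/[HA] = 10^(-0.9403) = 0.115

[A⁻]/[HA] = 0.115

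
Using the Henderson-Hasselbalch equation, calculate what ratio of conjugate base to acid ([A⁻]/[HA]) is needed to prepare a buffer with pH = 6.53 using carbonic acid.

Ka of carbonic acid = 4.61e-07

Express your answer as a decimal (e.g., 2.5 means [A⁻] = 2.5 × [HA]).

pKa = -log(4.61e-07) = 6.3363. pH = pKa + log([A⁻]/[HA]), so log([A⁻]/[HA]) = pH − pKa = 6.53 − 6.3363 = 0.1937. [A⁻]/[HA] = 10^(0.1937) = 1.56

[A⁻]/[HA] = 1.56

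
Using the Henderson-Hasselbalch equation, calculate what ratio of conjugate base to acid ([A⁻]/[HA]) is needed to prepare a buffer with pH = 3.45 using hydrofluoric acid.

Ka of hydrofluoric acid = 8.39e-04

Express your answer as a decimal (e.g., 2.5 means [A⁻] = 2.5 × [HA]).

pKa = -log(8.39e-04) = 3.0762. pH = pKa + log([A⁻]/[HA]), so log([A⁻]/[HA]) = pH − pKa = 3.45 − 3.0762 = 0.3738. [A⁻]/[HA] = 10^(0.3738) = 2.36

[A⁻]/[HA] = 2.36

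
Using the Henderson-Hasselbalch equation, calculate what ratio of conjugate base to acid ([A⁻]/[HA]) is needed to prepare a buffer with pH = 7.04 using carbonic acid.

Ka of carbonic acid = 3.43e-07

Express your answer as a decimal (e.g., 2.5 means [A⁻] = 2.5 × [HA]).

pKa = -log(3.43e-07) = 6.4647. pH = pKa + log([A⁻]/[HA]), so log([A⁻]/[HA]) = pH − pKa = 7.04 − 6.4647 = 0.5753. [A⁻]/[HA] = 10^(0.5753) = 3.76

[A⁻]/[HA] = 3.76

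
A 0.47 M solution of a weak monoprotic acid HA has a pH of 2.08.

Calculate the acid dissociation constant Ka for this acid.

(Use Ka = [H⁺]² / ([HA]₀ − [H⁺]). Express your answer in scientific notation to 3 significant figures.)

[H⁺] = 10^(−pH) = 10^(−2.08) = 8.318e-03 M. For HA ⇌ H⁺ + A⁻, Ka = [H⁺][A⁻]/[HA] = [H⁺]² / ([HA]₀ − [H⁺]) = (8.318e-03)² / (0.47 − 8.318e-03) = 1.50e-04.

K_a = 1.50e-04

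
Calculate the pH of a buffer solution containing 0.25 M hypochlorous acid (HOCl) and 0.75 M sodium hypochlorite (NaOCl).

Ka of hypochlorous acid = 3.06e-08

pKa = -log(3.06e-08) = 7.51. pH = pKa + log([A⁻]/[HA]) = 7.51 + log(0.75/0.25)

pH = 7.99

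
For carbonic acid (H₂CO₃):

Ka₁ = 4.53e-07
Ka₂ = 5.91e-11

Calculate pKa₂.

pKa₂ = -log(Ka₂) = -log(5.91e-11) = 10.23.

pK_{a2} = 10.23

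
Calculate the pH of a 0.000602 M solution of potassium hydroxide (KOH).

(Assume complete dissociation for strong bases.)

[OH⁻] = 0.000602 M for strong base. pOH = -log[OH⁻] = 3.22, pH = 14 - pOH

pH = 10.78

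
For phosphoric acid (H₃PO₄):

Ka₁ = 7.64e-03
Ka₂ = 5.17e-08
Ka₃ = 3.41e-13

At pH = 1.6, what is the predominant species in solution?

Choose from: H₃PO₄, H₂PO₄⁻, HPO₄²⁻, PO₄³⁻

pKa₁ = 2.12, pKa₂ = 7.29, pKa₃ = 12.47. For a polyprotic acid the predominant species crosses at each pKa: below pKa_n the protonated form dominates, above it the deprotonated form does. At pH = 1.6, the predominant species is H₃PO₄.

H₃PO₄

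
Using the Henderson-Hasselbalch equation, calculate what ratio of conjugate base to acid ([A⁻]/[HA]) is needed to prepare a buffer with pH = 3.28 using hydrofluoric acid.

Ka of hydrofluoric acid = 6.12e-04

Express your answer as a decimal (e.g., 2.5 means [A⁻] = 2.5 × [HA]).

pKa = -log(6.12e-04) = 3.2132. pH = pKa + log([A⁻]/[HA]), so log([A⁻]/[HA]) = pH − pKa = 3.28 − 3.2132 = 0.0668. [A⁻]/[HA] = 10^(0.0668) = 1.17

[A⁻]/[HA] = 1.17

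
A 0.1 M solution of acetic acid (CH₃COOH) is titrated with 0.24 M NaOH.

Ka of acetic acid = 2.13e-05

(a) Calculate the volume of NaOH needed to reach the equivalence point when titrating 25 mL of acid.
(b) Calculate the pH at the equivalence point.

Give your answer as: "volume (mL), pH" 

moles acid = 0.1 × 25/1000 = 0.0025 mol; V_base = moles/0.24 × 1000 = 10.4 mL. At equivalence only the conjugate base is present: [A⁻] = 0.0025/0.035 = 7.0588e-02 M. Kb = Kw/Ka = 4.69e-10; [OH⁻] = √(Kb × [A⁻]) = 5.7567e-06; pOH = 5.24; pH = 14 - pOH = 8.76.

V = 10.4 mL, pH = 8.76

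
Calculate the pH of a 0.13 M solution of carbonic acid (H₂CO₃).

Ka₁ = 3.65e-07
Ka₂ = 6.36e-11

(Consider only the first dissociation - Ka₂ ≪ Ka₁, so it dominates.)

First dissociation dominates. From Ka₁ = [H⁺][HA⁻]/[H₂A], x² + Ka₁·x − Ka₁·C = 0 with C = 0.13 M and Ka₁ = 3.65e-07. Solving: [H⁺] = (−Ka₁ + √(Ka₁² + 4·Ka₁·C)) / 2 = 2.1765e-04 M. pH = -log(2.1765e-04) = 3.66.

pH = 3.66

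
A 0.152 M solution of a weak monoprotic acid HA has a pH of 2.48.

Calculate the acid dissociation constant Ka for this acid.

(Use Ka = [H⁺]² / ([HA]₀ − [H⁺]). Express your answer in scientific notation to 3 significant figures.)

[H⁺] = 10^(−pH) = 10^(−2.48) = 3.311e-03 M. For HA ⇌ H⁺ + A⁻, Ka = [H⁺][A⁻]/[HA] = [H⁺]² / ([HA]₀ − [H⁺]) = (3.311e-03)² / (0.152 − 3.311e-03) = 7.37e-05.

K_a = 7.37e-05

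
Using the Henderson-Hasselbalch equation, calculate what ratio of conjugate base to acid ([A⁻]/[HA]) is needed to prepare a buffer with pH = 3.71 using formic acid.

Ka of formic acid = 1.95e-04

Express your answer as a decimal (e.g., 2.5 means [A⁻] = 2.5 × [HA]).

pKa = -log(1.95e-04) = 3.7100. pH = pKa + log([A⁻]/[HA]), so log([A⁻]/[HA]) = pH − pKa = 3.71 − 3.7100 = 0.0000. [A⁻]/[HA] = 10^(0.0000) = 1.00

[A⁻]/[HA] = 1.00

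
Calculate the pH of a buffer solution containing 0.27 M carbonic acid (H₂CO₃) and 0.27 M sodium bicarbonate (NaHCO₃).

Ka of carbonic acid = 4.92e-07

pKa = -log(4.92e-07) = 6.31. pH = pKa + log([A⁻]/[HA]) = 6.31 + log(0.27/0.27)

pH = 6.31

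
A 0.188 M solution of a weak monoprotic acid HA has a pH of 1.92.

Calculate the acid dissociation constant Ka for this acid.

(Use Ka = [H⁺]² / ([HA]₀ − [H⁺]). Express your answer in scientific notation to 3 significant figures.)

[H⁺] = 10^(−pH) = 10^(−1.92) = 1.202e-02 M. For HA ⇌ H⁺ + A⁻, Ka = [H⁺][A⁻]/[HA] = [H⁺]² / ([HA]₀ − [H⁺]) = (1.202e-02)² / (0.188 − 1.202e-02) = 8.21e-04.

K_a = 8.21e-04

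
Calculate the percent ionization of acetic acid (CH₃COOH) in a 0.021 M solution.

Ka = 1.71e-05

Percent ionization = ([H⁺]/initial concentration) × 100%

Using Ka equilibrium: x² + Ka×x - Ka×C = 0. Solving: [H⁺] = 5.9076e-04. Percent = (5.9076e-04/0.021) × 100

Percent ionization = 2.81%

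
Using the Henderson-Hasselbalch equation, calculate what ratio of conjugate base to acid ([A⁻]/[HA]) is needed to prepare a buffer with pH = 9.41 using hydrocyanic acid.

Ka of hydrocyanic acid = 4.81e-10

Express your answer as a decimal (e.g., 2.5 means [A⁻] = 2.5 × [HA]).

pKa = -log(4.81e-10) = 9.3179. pH = pKa + log([A⁻]/[HA]), so log([A⁻]/[HA]) = pH − pKa = 9.41 − 9.3179 = 0.0921. [A⁻]/[HA] = 10^(0.0921) = 1.24

[A⁻]/[HA] = 1.24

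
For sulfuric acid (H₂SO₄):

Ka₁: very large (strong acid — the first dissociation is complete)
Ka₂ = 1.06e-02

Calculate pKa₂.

pKa₂ = -log(Ka₂) = -log(1.06e-02) = 1.97.

pK_{a2} = 1.97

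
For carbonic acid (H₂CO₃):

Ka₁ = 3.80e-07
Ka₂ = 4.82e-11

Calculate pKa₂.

pKa₂ = -log(Ka₂) = -log(4.82e-11) = 10.32.

pK_{a2} = 10.32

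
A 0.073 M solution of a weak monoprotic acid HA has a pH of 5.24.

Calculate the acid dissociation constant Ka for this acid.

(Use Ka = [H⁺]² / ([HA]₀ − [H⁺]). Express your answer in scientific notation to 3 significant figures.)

[H⁺] = 10^(−pH) = 10^(−5.24) = 5.754e-06 M. For HA ⇌ H⁺ + A⁻, Ka = [H⁺][A⁻]/[HA] = [H⁺]² / ([HA]₀ − [H⁺]) = (5.754e-06)² / (0.073 − 5.754e-06) = 4.54e-10.

K_a = 4.54e-10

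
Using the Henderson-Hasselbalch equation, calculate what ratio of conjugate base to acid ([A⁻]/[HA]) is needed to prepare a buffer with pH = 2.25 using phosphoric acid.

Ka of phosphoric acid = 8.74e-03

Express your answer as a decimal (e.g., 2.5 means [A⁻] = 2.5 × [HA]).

pKa = -log(8.74e-03) = 2.0585. pH = pKa + log([A⁻]/[HA]), so log([A⁻]/[HA]) = pH − pKa = 2.25 − 2.0585 = 0.1915. [A⁻]/[HA] = 10^(0.1915) = 1.55

[A⁻]/[HA] = 1.55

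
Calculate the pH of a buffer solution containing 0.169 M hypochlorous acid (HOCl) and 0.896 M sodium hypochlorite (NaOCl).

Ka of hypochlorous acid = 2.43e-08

pKa = -log(2.43e-08) = 7.61. pH = pKa + log([A⁻]/[HA]) = 7.61 + log(0.896/0.169)

pH = 8.34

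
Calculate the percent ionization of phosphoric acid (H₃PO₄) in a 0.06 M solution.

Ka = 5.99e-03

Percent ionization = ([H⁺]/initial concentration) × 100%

Using Ka equilibrium: x² + Ka×x - Ka×C = 0. Solving: [H⁺] = 1.6198e-02. Percent = (1.6198e-02/0.06) × 100

Percent ionization = 27%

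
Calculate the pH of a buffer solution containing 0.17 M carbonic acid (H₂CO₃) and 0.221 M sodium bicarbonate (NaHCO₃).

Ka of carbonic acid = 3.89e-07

pKa = -log(3.89e-07) = 6.41. pH = pKa + log([A⁻]/[HA]) = 6.41 + log(0.221/0.17)

pH = 6.52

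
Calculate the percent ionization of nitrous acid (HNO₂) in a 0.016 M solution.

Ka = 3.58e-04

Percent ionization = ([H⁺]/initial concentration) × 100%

Using Ka equilibrium: x² + Ka×x - Ka×C = 0. Solving: [H⁺] = 2.2210e-03. Percent = (2.2210e-03/0.016) × 100

Percent ionization = 13.9%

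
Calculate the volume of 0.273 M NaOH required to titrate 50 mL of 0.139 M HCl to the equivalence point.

At equivalence: moles acid = moles base. moles HCl = 0.139 × 50/1000 = 0.00695 mol. V_base = moles / 0.273 × 1000 = 25.5 mL.

V_{base} = 25.5 mL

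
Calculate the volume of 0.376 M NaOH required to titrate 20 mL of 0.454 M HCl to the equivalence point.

At equivalence: moles acid = moles base. moles HCl = 0.454 × 20/1000 = 0.00908 mol. V_base = moles / 0.376 × 1000 = 24.1 mL.

V_{base} = 24.1 mL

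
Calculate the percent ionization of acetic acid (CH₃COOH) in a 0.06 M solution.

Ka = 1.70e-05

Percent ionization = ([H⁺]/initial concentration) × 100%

Using Ka equilibrium: x² + Ka×x - Ka×C = 0. Solving: [H⁺] = 1.0015e-03. Percent = (1.0015e-03/0.06) × 100

Percent ionization = 1.67%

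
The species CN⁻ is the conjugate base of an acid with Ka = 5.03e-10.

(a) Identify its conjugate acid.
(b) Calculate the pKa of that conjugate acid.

(a) The conjugate acid is formed by adding one H⁺ to CN⁻, giving HCN. (b) pKa = -log(Ka) = -log(5.03e-10) = 9.30.

Conjugate acid: HCN; pK_a = 9.30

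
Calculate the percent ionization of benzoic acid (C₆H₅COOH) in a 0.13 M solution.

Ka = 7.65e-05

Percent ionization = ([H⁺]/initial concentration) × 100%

Using Ka equilibrium: x² + Ka×x - Ka×C = 0. Solving: [H⁺] = 3.1156e-03. Percent = (3.1156e-03/0.13) × 100

Percent ionization = 2.4%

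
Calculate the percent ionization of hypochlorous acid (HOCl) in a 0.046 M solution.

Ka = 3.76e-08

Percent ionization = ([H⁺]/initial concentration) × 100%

Using Ka equilibrium: x² + Ka×x - Ka×C = 0. Solving: [H⁺] = 4.1570e-05. Percent = (4.1570e-05/0.046) × 100

Percent ionization = 0.0904%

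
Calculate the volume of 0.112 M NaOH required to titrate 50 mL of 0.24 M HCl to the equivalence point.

At equivalence: moles acid = moles base. moles HCl = 0.24 × 50/1000 = 0.012 mol. V_base = moles / 0.112 × 1000 = 107.1 mL.

V_{base} = 107.1 mL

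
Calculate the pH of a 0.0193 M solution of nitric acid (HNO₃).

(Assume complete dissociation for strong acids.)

[H⁺] = 0.0193 M for strong acid. pH = -log[H⁺] = -log(0.0193)

pH = 1.71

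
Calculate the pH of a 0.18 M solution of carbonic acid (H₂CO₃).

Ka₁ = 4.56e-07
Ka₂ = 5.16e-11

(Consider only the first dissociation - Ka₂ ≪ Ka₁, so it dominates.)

First dissociation dominates. From Ka₁ = [H⁺][HA⁻]/[H₂A], x² + Ka₁·x − Ka₁·C = 0 with C = 0.18 M and Ka₁ = 4.56e-07. Solving: [H⁺] = (−Ka₁ + √(Ka₁² + 4·Ka₁·C)) / 2 = 2.8627e-04 M. pH = -log(2.8627e-04) = 3.54.

pH = 3.54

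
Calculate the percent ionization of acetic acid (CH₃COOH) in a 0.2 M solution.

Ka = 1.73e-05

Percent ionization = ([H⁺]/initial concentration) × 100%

Using Ka equilibrium: x² + Ka×x - Ka×C = 0. Solving: [H⁺] = 1.8515e-03. Percent = (1.8515e-03/0.2) × 100

Percent ionization = 0.926%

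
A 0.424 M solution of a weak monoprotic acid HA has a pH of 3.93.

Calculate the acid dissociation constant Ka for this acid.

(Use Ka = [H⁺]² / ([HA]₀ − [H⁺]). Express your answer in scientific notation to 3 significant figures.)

[H⁺] = 10^(−pH) = 10^(−3.93) = 1.175e-04 M. For HA ⇌ H⁺ + A⁻, Ka = [H⁺][A⁻]/[HA] = [H⁺]² / ([HA]₀ − [H⁺]) = (1.175e-04)² / (0.424 − 1.175e-04) = 3.26e-08.

K_a = 3.26e-08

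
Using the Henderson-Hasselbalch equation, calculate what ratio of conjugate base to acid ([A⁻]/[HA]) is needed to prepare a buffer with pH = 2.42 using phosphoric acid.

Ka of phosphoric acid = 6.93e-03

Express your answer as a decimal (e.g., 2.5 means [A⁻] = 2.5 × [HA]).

pKa = -log(6.93e-03) = 2.1593. pH = pKa + log([A⁻]/[HA]), so log([A⁻]/[HA]) = pH − pKa = 2.42 − 2.1593 = 0.2607. [A⁻]/[HA] = 10^(0.2607) = 1.82

[A⁻]/[HA] = 1.82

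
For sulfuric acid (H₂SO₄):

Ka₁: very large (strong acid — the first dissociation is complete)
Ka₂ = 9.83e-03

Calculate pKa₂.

pKa₂ = -log(Ka₂) = -log(9.83e-03) = 2.01.

pK_{a2} = 2.01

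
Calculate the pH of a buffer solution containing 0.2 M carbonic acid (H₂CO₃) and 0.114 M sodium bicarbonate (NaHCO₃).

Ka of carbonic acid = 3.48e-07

pKa = -log(3.48e-07) = 6.46. pH = pKa + log([A⁻]/[HA]) = 6.46 + log(0.114/0.2)

pH = 6.21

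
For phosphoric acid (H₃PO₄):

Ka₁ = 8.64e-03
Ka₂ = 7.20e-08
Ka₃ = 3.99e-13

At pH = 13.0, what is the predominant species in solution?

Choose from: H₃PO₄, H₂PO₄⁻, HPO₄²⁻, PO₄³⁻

pKa₁ = 2.06, pKa₂ = 7.14, pKa₃ = 12.40. For a polyprotic acid the predominant species crosses at each pKa: below pKa_n the protonated form dominates, above it the deprotonated form does. At pH = 13.0, the predominant species is PO₄³⁻.

PO₄³⁻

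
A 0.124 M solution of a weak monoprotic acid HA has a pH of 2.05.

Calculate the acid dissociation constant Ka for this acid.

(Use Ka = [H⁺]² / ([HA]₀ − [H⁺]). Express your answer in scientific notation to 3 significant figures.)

[H⁺] = 10^(−pH) = 10^(−2.05) = 8.913e-03 M. For HA ⇌ H⁺ + A⁻, Ka = [H⁺][A⁻]/[HA] = [H⁺]² / ([HA]₀ − [H⁺]) = (8.913e-03)² / (0.124 − 8.913e-03) = 6.90e-04.

K_a = 6.90e-04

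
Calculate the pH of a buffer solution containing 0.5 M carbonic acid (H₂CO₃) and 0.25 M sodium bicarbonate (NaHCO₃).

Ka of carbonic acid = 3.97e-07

pKa = -log(3.97e-07) = 6.40. pH = pKa + log([A⁻]/[HA]) = 6.40 + log(0.25/0.5)

pH = 6.10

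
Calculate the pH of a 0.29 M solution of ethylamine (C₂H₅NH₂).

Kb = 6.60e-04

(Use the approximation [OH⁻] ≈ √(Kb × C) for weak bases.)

[OH⁻] = √(Kb × C) = √(6.60e-04 × 0.29) = 1.3835e-02. pOH = 1.86, pH = 14 - pOH

pH = 12.14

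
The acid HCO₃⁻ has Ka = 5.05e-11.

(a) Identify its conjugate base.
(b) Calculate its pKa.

(a) The conjugate base is formed by removing one H⁺ from HCO₃⁻, giving CO₃²⁻. (b) pKa = -log(Ka) = -log(5.05e-11) = 10.30.

Conjugate base: CO₃²⁻; pK_a = 10.30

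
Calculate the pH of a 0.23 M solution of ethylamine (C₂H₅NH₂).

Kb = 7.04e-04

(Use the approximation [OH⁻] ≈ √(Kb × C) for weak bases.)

[OH⁻] = √(Kb × C) = √(7.04e-04 × 0.23) = 1.2725e-02. pOH = 1.90, pH = 14 - pOH

pH = 12.10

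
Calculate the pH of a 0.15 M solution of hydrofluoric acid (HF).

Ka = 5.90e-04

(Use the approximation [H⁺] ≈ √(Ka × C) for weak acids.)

[H⁺] = √(Ka × C) = √(5.90e-04 × 0.15) = 9.4074e-03. pH = -log(9.4074e-03)

pH = 2.03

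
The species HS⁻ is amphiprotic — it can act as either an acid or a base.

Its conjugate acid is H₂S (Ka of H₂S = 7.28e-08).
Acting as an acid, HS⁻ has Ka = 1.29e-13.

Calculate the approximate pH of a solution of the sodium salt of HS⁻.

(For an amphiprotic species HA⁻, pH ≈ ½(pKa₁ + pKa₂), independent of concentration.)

pKa₁ = -log(7.28e-08) = 7.14; pKa₂ = -log(1.29e-13) = 12.89. For an amphiprotic species, pH ≈ ½(pKa₁ + pKa₂) = ½(7.14 + 12.89) = 10.01.

pH = 10.01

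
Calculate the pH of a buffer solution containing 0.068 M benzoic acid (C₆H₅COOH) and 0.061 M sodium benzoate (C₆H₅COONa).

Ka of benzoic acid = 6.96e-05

pKa = -log(6.96e-05) = 4.16. pH = pKa + log([A⁻]/[HA]) = 4.16 + log(0.061/0.068)

pH = 4.11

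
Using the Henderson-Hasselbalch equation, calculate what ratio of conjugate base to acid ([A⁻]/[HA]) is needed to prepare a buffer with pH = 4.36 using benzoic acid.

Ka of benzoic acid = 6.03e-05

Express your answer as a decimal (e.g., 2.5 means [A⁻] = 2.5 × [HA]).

pKa = -log(6.03e-05) = 4.2197. pH = pKa + log([A⁻]/[HA]), so log([A⁻]/[HA]) = pH − pKa = 4.36 − 4.2197 = 0.1403. [A⁻]/[HA] = 10^(0.1403) = 1.38

[A⁻]/[HA] = 1.38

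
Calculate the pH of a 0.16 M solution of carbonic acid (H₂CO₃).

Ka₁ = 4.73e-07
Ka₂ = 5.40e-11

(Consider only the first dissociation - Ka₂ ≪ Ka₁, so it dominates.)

First dissociation dominates. From Ka₁ = [H⁺][HA⁻]/[H₂A], x² + Ka₁·x − Ka₁·C = 0 with C = 0.16 M and Ka₁ = 4.73e-07. Solving: [H⁺] = (−Ka₁ + √(Ka₁² + 4·Ka₁·C)) / 2 = 2.7486e-04 M. pH = -log(2.7486e-04) = 3.56.

pH = 3.56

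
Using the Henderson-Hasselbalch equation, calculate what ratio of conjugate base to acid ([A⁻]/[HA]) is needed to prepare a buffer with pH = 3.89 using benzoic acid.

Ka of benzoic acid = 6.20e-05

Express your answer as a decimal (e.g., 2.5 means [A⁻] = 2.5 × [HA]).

pKa = -log(6.20e-05) = 4.2076. pH = pKa + log([A⁻]/[HA]), so log([A⁻]/[HA]) = pH − pKa = 3.89 − 4.2076 = -0.3176. [A⁻]/[HA] = 10^(-0.3176) = 0.481

[A⁻]/[HA] = 0.481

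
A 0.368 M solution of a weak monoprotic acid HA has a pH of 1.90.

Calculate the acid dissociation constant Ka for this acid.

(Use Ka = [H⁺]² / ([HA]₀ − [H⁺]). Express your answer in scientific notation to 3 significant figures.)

[H⁺] = 10^(−pH) = 10^(−1.90) = 1.259e-02 M. For HA ⇌ H⁺ + A⁻, Ka = [H⁺][A⁻]/[HA] = [H⁺]² / ([HA]₀ − [H⁺]) = (1.259e-02)² / (0.368 − 1.259e-02) = 4.46e-04.

K_a = 4.46e-04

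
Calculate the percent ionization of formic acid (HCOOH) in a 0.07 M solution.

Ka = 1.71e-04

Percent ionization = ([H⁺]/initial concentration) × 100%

Using Ka equilibrium: x² + Ka×x - Ka×C = 0. Solving: [H⁺] = 3.3753e-03. Percent = (3.3753e-03/0.07) × 100

Percent ionization = 4.82%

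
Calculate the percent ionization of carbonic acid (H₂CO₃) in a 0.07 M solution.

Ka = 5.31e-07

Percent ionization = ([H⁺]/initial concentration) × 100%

Using Ka equilibrium: x² + Ka×x - Ka×C = 0. Solving: [H⁺] = 1.9253e-04. Percent = (1.9253e-04/0.07) × 100

Percent ionization = 0.275%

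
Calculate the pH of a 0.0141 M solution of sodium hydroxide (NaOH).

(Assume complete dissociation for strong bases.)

[OH⁻] = 0.0141 M for strong base. pOH = -log[OH⁻] = 1.85, pH = 14 - pOH

pH = 12.15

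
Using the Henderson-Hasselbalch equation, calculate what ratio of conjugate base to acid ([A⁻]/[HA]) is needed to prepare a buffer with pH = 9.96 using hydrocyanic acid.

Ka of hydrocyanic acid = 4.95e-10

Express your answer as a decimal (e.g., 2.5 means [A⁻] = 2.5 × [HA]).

pKa = -log(4.95e-10) = 9.3054. pH = pKa + log([A⁻]/[HA]), so log([A⁻]/[HA]) = pH − pKa = 9.96 − 9.3054 = 0.6546. [A⁻]/[HA] = 10^(0.6546) = 4.51

[A⁻]/[HA] = 4.51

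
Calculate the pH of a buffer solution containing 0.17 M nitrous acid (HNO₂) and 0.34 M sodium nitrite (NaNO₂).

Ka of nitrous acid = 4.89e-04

pKa = -log(4.89e-04) = 3.31. pH = pKa + log([A⁻]/[HA]) = 3.31 + log(0.34/0.17)

pH = 3.61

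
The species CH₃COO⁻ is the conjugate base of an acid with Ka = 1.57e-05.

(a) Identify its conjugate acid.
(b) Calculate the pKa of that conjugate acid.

(a) The conjugate acid is formed by adding one H⁺ to CH₃COO⁻, giving CH₃COOH. (b) pKa = -log(Ka) = -log(1.57e-05) = 4.80.

Conjugate acid: CH₃COOH; pK_a = 4.80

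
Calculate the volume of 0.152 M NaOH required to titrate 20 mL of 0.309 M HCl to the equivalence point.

At equivalence: moles acid = moles base. moles HCl = 0.309 × 20/1000 = 0.00618 mol. V_base = moles / 0.152 × 1000 = 40.7 mL.

V_{base} = 40.7 mL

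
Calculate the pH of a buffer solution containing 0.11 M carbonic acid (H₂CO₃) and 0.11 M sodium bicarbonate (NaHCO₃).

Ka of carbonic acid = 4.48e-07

pKa = -log(4.48e-07) = 6.35. pH = pKa + log([A⁻]/[HA]) = 6.35 + log(0.11/0.11)

pH = 6.35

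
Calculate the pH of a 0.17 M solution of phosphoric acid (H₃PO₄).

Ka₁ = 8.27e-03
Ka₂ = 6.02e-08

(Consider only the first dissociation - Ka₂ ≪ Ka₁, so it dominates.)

First dissociation dominates. From Ka₁ = [H⁺][HA⁻]/[H₂A], x² + Ka₁·x − Ka₁·C = 0 with C = 0.17 M and Ka₁ = 8.27e-03. Solving: [H⁺] = (−Ka₁ + √(Ka₁² + 4·Ka₁·C)) / 2 = 3.3588e-02 M. pH = -log(3.3588e-02) = 1.47.

pH = 1.47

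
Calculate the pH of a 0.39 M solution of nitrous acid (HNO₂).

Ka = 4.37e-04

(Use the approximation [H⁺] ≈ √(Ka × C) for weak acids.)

[H⁺] = √(Ka × C) = √(4.37e-04 × 0.39) = 1.3055e-02. pH = -log(1.3055e-02)

pH = 1.88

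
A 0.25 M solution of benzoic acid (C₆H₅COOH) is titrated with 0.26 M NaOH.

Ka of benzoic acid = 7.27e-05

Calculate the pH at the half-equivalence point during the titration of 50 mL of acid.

At half-equivalence [HA] = [A⁻], so Henderson-Hasselbalch gives pH = pKa = -log(7.27e-05) = 4.14.

pH = pKa = 4.14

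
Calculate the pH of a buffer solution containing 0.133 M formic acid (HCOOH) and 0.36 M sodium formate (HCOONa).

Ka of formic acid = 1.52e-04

pKa = -log(1.52e-04) = 3.82. pH = pKa + log([A⁻]/[HA]) = 3.82 + log(0.36/0.133)

pH = 4.25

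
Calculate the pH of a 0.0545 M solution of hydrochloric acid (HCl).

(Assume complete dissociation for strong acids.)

[H⁺] = 0.0545 M for strong acid. pH = -log[H⁺] = -log(0.0545)

pH = 1.26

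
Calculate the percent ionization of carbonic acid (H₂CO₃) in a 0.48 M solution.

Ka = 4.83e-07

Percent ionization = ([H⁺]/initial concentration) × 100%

Using Ka equilibrium: x² + Ka×x - Ka×C = 0. Solving: [H⁺] = 4.8126e-04. Percent = (4.8126e-04/0.48) × 100

Percent ionization = 0.1%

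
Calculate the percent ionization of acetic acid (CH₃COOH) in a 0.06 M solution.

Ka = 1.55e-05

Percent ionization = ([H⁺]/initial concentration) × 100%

Using Ka equilibrium: x² + Ka×x - Ka×C = 0. Solving: [H⁺] = 9.5665e-04. Percent = (9.5665e-04/0.06) × 100

Percent ionization = 1.59%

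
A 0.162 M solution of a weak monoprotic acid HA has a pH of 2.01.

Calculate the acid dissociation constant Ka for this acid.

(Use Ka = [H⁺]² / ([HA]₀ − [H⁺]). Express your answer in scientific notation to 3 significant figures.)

[H⁺] = 10^(−pH) = 10^(−2.01) = 9.772e-03 M. For HA ⇌ H⁺ + A⁻, Ka = [H⁺][A⁻]/[HA] = [H⁺]² / ([HA]₀ − [H⁺]) = (9.772e-03)² / (0.162 − 9.772e-03) = 6.27e-04.

K_a = 6.27e-04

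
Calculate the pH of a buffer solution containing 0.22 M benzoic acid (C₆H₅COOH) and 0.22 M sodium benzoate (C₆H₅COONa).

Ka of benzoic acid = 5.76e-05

pKa = -log(5.76e-05) = 4.24. pH = pKa + log([A⁻]/[HA]) = 4.24 + log(0.22/0.22)

pH = 4.24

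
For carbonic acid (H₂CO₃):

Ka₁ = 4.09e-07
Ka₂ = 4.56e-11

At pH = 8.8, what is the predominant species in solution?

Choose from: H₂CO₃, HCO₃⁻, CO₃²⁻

pKa₁ = 6.39, pKa₂ = 10.34. For a polyprotic acid the predominant species crosses at each pKa: below pKa_n the protonated form dominates, above it the deprotonated form does. At pH = 8.8, the predominant species is HCO₃⁻.

HCO₃⁻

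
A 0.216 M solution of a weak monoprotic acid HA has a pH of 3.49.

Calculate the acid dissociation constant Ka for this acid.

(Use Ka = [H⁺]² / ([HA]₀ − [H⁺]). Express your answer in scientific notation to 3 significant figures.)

[H⁺] = 10^(−pH) = 10^(−3.49) = 3.236e-04 M. For HA ⇌ H⁺ + A⁻, Ka = [H⁺][A⁻]/[HA] = [H⁺]² / ([HA]₀ − [H⁺]) = (3.236e-04)² / (0.216 − 3.236e-04) = 4.86e-07.

K_a = 4.86e-07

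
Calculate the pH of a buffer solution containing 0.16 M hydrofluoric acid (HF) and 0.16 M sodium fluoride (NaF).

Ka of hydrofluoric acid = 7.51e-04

pKa = -log(7.51e-04) = 3.12. pH = pKa + log([A⁻]/[HA]) = 3.12 + log(0.16/0.16)

pH = 3.12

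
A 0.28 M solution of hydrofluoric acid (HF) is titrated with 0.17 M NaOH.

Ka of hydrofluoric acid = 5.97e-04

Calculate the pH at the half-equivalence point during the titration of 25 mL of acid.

At half-equivalence [HA] = [A⁻], so Henderson-Hasselbalch gives pH = pKa = -log(5.97e-04) = 3.22.

pH = pKa = 3.22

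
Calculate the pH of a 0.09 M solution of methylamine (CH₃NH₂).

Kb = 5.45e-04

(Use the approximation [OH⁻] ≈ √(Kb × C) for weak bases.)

[OH⁻] = √(Kb × C) = √(5.45e-04 × 0.09) = 7.0036e-03. pOH = 2.15, pH = 14 - pOH

pH = 11.85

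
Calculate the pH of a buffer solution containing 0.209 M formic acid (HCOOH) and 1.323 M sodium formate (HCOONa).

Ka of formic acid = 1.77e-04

pKa = -log(1.77e-04) = 3.75. pH = pKa + log([A⁻]/[HA]) = 3.75 + log(1.323/0.209)

pH = 4.55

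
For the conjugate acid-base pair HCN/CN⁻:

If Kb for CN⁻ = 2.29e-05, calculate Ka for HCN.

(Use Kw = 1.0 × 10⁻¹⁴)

For a conjugate pair Ka × Kb = Kw, so Ka = Kw/Kb = 1.0 × 10⁻¹⁴ / 2.29e-05 = 4.37e-10.

K_a = 4.37e-10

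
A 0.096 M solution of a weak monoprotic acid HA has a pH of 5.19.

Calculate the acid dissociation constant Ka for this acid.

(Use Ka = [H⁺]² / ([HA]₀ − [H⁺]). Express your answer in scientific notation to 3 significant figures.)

[H⁺] = 10^(−pH) = 10^(−5.19) = 6.457e-06 M. For HA ⇌ H⁺ + A⁻, Ka = [H⁺][A⁻]/[HA] = [H⁺]² / ([HA]₀ − [H⁺]) = (6.457e-06)² / (0.096 − 6.457e-06) = 4.34e-10.

K_a = 4.34e-10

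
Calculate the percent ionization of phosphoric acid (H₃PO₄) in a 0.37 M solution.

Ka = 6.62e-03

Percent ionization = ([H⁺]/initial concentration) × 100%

Using Ka equilibrium: x² + Ka×x - Ka×C = 0. Solving: [H⁺] = 4.6292e-02. Percent = (4.6292e-02/0.37) × 100

Percent ionization = 12.5%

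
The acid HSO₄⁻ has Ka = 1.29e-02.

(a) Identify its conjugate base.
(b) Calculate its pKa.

(a) The conjugate base is formed by removing one H⁺ from HSO₄⁻, giving SO₄²⁻. (b) pKa = -log(Ka) = -log(1.29e-02) = 1.89.

Conjugate base: SO₄²⁻; pK_a = 1.89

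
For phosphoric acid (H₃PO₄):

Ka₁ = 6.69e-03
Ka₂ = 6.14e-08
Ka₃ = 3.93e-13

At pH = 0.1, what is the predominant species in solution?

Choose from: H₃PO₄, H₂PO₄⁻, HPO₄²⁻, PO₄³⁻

pKa₁ = 2.17, pKa₂ = 7.21, pKa₃ = 12.41. For a polyprotic acid the predominant species crosses at each pKa: below pKa_n the protonated form dominates, above it the deprotonated form does. At pH = 0.1, the predominant species is H₃PO₄.

H₃PO₄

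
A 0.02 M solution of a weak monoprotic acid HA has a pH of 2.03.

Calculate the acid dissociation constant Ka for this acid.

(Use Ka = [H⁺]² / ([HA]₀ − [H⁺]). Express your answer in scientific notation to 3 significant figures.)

[H⁺] = 10^(−pH) = 10^(−2.03) = 9.333e-03 M. For HA ⇌ H⁺ + A⁻, Ka = [H⁺][A⁻]/[HA] = [H⁺]² / ([HA]₀ − [H⁺]) = (9.333e-03)² / (0.02 − 9.333e-03) = 8.16e-03.

K_a = 8.16e-03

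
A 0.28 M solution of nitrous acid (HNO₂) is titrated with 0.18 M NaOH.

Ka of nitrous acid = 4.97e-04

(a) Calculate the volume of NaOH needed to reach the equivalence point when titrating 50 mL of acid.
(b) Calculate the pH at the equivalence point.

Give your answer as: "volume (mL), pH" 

moles acid = 0.28 × 50/1000 = 0.014 mol; V_base = moles/0.18 × 1000 = 77.8 mL. At equivalence only the conjugate base is present: [A⁻] = 0.014/0.128 = 1.0957e-01 M. Kb = Kw/Ka = 2.01e-11; [OH⁻] = √(Kb × [A⁻]) = 1.4848e-06; pOH = 5.83; pH = 14 - pOH = 8.17.

V = 77.8 mL, pH = 8.17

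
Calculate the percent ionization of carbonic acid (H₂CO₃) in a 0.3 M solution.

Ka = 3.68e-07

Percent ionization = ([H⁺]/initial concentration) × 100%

Using Ka equilibrium: x² + Ka×x - Ka×C = 0. Solving: [H⁺] = 3.3208e-04. Percent = (3.3208e-04/0.3) × 100

Percent ionization = 0.111%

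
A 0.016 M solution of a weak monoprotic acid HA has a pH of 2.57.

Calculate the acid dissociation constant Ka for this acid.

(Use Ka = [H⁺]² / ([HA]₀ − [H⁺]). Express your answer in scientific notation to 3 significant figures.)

[H⁺] = 10^(−pH) = 10^(−2.57) = 2.692e-03 M. For HA ⇌ H⁺ + A⁻, Ka = [H⁺][A⁻]/[HA] = [H⁺]² / ([HA]₀ − [H⁺]) = (2.692e-03)² / (0.016 − 2.692e-03) = 5.44e-04.

K_a = 5.44e-04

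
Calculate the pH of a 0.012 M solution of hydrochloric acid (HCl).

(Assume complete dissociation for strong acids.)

[H⁺] = 0.012 M for strong acid. pH = -log[H⁺] = -log(0.012)

pH = 1.92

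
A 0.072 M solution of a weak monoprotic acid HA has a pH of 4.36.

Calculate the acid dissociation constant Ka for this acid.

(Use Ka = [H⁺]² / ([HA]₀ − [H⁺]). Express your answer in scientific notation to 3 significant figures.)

[H⁺] = 10^(−pH) = 10^(−4.36) = 4.365e-05 M. For HA ⇌ H⁺ + A⁻, Ka = [H⁺][A⁻]/[HA] = [H⁺]² / ([HA]₀ − [H⁺]) = (4.365e-05)² / (0.072 − 4.365e-05) = 2.65e-08.

K_a = 2.65e-08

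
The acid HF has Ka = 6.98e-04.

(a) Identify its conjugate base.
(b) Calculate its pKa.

(a) The conjugate base is formed by removing one H⁺ from HF, giving F⁻. (b) pKa = -log(Ka) = -log(6.98e-04) = 3.16.

Conjugate base: F⁻; pK_a = 3.16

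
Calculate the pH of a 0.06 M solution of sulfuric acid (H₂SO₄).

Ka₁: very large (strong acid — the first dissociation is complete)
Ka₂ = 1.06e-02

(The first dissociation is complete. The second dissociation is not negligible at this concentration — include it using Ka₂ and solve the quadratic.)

First dissociation is complete: [H⁺]₀ = [HSO₄⁻]₀ = C = 0.06 M. Second dissociation HSO₄⁻ ⇌ H⁺ + SO₄²⁻: let x = [SO₄²⁻]. Ka₂ = (C + x)·x / (C − x) = 1.06e-02 → x² + (C + Ka₂)·x − Ka₂·C = 0 → x² + 0.07060·x − 6.360e-04 = 0. x = (−0.07060 + √(0.07060² + 4 × 6.360e-04)) / 2 = 8.0831e-03 M. [H⁺] = C + x = 0.06 + 8.0831e-03 = 6.8083e-02 M. pH = -log(6.8083e-02) = 1.17.

pH = 1.17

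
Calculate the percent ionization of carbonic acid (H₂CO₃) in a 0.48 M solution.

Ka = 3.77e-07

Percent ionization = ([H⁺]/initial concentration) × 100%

Using Ka equilibrium: x² + Ka×x - Ka×C = 0. Solving: [H⁺] = 4.2521e-04. Percent = (4.2521e-04/0.48) × 100

Percent ionization = 0.0886%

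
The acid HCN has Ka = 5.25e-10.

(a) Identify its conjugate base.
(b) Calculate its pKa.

(a) The conjugate base is formed by removing one H⁺ from HCN, giving CN⁻. (b) pKa = -log(Ka) = -log(5.25e-10) = 9.28.

Conjugate base: CN⁻; pK_a = 9.28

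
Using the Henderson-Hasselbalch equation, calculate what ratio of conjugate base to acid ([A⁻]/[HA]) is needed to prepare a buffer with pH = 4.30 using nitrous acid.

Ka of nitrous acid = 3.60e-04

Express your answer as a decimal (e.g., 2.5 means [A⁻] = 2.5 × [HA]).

pKa = -log(3.60e-04) = 3.4437. pH = pKa + log([A⁻]/[HA]), so log([A⁻]/[HA]) = pH − pKa = 4.30 − 3.4437 = 0.8563. [A⁻]/[HA] = 10^(0.8563) = 7.18

[A⁻]/[HA] = 7.18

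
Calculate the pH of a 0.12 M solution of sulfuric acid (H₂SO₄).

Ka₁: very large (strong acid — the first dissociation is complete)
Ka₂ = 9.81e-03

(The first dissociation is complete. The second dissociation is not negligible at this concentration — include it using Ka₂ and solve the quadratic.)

First dissociation is complete: [H⁺]₀ = [HSO₄⁻]₀ = C = 0.12 M. Second dissociation HSO₄⁻ ⇌ H⁺ + SO₄²⁻: let x = [SO₄²⁻]. Ka₂ = (C + x)·x / (C − x) = 9.81e-03 → x² + (C + Ka₂)·x − Ka₂·C = 0 → x² + 0.12981·x − 1.177e-03 = 0. x = (−0.12981 + √(0.12981² + 4 × 1.177e-03)) / 2 = 8.5107e-03 M. [H⁺] = C + x = 0.12 + 8.5107e-03 = 1.2851e-01 M. pH = -log(1.2851e-01) = 0.89.

pH = 0.89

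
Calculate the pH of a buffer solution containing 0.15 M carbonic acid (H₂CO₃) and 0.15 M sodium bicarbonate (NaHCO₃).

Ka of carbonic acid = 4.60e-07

pKa = -log(4.60e-07) = 6.34. pH = pKa + log([A⁻]/[HA]) = 6.34 + log(0.15/0.15)

pH = 6.34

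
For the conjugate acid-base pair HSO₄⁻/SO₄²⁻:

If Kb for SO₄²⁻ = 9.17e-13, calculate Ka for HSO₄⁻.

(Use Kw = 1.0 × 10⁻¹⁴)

For a conjugate pair Ka × Kb = Kw, so Ka = Kw/Kb = 1.0 × 10⁻¹⁴ / 9.17e-13 = 1.09e-02.

K_a = 1.09e-02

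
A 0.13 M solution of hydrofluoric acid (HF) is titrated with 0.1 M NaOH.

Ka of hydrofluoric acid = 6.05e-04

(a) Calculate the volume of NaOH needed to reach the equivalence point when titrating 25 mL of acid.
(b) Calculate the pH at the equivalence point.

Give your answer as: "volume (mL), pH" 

moles acid = 0.13 × 25/1000 = 0.00325 mol; V_base = moles/0.1 × 1000 = 32.5 mL. At equivalence only the conjugate base is present: [A⁻] = 0.00325/0.057 = 5.6522e-02 M. Kb = Kw/Ka = 1.65e-11; [OH⁻] = √(Kb × [A⁻]) = 9.6656e-07; pOH = 6.01; pH = 14 - pOH = 7.99.

V = 32.5 mL, pH = 7.99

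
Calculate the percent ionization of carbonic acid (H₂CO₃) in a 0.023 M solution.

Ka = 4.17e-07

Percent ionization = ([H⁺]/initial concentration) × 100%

Using Ka equilibrium: x² + Ka×x - Ka×C = 0. Solving: [H⁺] = 9.7725e-05. Percent = (9.7725e-05/0.023) × 100

Percent ionization = 0.425%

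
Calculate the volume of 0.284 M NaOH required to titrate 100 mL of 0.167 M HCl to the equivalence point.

At equivalence: moles acid = moles base. moles HCl = 0.167 × 100/1000 = 0.0167 mol. V_base = moles / 0.284 × 1000 = 58.8 mL.

V_{base} = 58.8 mL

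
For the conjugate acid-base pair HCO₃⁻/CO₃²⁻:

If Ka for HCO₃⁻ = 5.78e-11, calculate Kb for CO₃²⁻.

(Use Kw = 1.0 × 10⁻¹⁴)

For a conjugate pair Ka × Kb = Kw, so Kb = Kw/Ka = 1.0 × 10⁻¹⁴ / 5.78e-11 = 1.73e-04.

K_b = 1.73e-04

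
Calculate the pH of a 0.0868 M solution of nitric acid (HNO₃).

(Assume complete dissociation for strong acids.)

[H⁺] = 0.0868 M for strong acid. pH = -log[H⁺] = -log(0.0868)

pH = 1.06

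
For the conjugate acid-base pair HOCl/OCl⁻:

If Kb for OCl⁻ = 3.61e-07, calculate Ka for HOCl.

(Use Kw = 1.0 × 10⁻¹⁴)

For a conjugate pair Ka × Kb = Kw, so Ka = Kw/Kb = 1.0 × 10⁻¹⁴ / 3.61e-07 = 2.77e-08.

K_a = 2.77e-08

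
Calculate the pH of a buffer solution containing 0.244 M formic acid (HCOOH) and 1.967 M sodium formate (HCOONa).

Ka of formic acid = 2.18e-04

pKa = -log(2.18e-04) = 3.66. pH = pKa + log([A⁻]/[HA]) = 3.66 + log(1.967/0.244)

pH = 4.57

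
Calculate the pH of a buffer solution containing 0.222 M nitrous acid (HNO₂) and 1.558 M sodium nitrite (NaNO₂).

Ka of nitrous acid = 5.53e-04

pKa = -log(5.53e-04) = 3.26. pH = pKa + log([A⁻]/[HA]) = 3.26 + log(1.558/0.222)

pH = 4.10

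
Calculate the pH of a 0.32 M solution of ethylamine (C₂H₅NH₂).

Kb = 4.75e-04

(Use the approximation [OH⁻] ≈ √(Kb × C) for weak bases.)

[OH⁻] = √(Kb × C) = √(4.75e-04 × 0.32) = 1.2329e-02. pOH = 1.91, pH = 14 - pOH

pH = 12.09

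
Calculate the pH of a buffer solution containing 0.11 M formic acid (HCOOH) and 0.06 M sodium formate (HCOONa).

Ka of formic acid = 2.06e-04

pKa = -log(2.06e-04) = 3.69. pH = pKa + log([A⁻]/[HA]) = 3.69 + log(0.06/0.11)

pH = 3.42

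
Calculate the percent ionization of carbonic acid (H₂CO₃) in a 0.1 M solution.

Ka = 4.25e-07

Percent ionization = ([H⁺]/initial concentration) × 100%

Using Ka equilibrium: x² + Ka×x - Ka×C = 0. Solving: [H⁺] = 2.0594e-04. Percent = (2.0594e-04/0.1) × 100

Percent ionization = 0.206%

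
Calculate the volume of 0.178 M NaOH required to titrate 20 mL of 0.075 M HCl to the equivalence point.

At equivalence: moles acid = moles base. moles HCl = 0.075 × 20/1000 = 0.0015 mol. V_base = moles / 0.178 × 1000 = 8.4 mL.

V_{base} = 8.4 mL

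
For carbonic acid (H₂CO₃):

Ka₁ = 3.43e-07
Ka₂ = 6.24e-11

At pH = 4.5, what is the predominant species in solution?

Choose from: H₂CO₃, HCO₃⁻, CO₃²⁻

pKa₁ = 6.46, pKa₂ = 10.20. For a polyprotic acid the predominant species crosses at each pKa: below pKa_n the protonated form dominates, above it the deprotonated form does. At pH = 4.5, the predominant species is H₂CO₃.

H₂CO₃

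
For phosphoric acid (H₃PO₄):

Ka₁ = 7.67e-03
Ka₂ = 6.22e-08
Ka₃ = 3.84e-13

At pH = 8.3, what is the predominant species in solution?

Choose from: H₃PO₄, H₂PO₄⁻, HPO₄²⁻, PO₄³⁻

pKa₁ = 2.12, pKa₂ = 7.21, pKa₃ = 12.42. For a polyprotic acid the predominant species crosses at each pKa: below pKa_n the protonated form dominates, above it the deprotonated form does. At pH = 8.3, the predominant species is HPO₄²⁻.

HPO₄²⁻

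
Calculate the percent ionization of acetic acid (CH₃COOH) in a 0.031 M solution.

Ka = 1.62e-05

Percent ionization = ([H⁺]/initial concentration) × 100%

Using Ka equilibrium: x² + Ka×x - Ka×C = 0. Solving: [H⁺] = 7.0061e-04. Percent = (7.0061e-04/0.031) × 100

Percent ionization = 2.26%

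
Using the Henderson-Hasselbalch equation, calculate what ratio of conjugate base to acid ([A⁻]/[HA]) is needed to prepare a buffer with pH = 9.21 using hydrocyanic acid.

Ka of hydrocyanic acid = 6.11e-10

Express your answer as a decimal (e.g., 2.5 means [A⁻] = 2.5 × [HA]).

pKa = -log(6.11e-10) = 9.2140. pH = pKa + log([A⁻]/[HA]), so log([A⁻]/[HA]) = pH − pKa = 9.21 − 9.2140 = -0.0040. [A⁻]/[HA] = 10^(-0.0040) = 0.991

[A⁻]/[HA] = 0.991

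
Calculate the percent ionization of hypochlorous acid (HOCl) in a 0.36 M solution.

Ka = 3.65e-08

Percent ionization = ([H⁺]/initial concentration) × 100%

Using Ka equilibrium: x² + Ka×x - Ka×C = 0. Solving: [H⁺] = 1.1461e-04. Percent = (1.1461e-04/0.36) × 100

Percent ionization = 0.0318%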